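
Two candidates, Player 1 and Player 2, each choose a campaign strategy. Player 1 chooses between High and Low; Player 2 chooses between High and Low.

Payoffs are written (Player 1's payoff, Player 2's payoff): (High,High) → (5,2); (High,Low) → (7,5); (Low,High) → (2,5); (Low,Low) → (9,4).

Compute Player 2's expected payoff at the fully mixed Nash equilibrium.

First find x, the probability Player 1 plays High, from Player 2's indifference between High and Low: 2x + 5(1−x) = 5x + 4(1−x), giving x = 1/4.
Since Player 2 is indifferent in equilibrium, Player 2's expected payoff equals the payoff from either column against (1/4, 3/4). Using High: 2(1/4) + 5(3/4) = 17/4.

17/4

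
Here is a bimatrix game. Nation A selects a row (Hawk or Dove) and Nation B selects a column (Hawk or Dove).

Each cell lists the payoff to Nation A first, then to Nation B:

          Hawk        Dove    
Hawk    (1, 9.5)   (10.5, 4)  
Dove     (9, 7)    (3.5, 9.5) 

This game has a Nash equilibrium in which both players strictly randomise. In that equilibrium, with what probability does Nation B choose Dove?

8/15

Let y be the probability that Nation B plays Hawk. In a completely mixed equilibrium, Nation A must be indifferent between Hawk and Dove.
Nation A's expected payoff from Hawk is y + 10.5(1−y); from Dove it is 9y + 3.5(1−y).
Setting these equal: −9.5y + 10.5 = 5.5y + 3.5, so y = 7/15.
Therefore Nation B plays Dove with probability 1 − 7/15 = 8/15.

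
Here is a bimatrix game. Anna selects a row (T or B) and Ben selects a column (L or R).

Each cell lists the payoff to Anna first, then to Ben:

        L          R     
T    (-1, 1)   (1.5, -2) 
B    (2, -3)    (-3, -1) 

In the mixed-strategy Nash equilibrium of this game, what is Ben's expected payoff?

First find p, the probability Anna plays T, from Ben's indifference between L and R: p − 3(1−p) = −2p − (1−p), giving p = 2/5.
Since Ben is indifferent in equilibrium, Ben's expected payoff equals the payoff from either column against (2/5, 3/5). Using L: (2/5) − 3(3/5) = -7/5.

-7/5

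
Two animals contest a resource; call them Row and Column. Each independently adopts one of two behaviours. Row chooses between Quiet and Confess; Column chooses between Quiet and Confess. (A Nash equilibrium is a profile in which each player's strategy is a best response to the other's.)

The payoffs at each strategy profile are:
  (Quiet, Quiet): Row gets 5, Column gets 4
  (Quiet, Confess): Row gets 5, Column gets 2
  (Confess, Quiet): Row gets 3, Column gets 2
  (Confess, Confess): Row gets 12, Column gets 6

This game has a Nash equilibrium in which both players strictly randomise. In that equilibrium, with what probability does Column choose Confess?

Let y be the probability that Column plays Quiet. In a completely mixed equilibrium, Row must be indifferent between Quiet and Confess.
Row's expected payoff from Quiet is 5y + 5(1−y); from Confess it is 3y + 12(1−y).
Setting these equal: 5 = −9y + 12, so y = 7/9.
Therefore Column plays Confess with probability 1 − 7/9 = 2/9.

2/9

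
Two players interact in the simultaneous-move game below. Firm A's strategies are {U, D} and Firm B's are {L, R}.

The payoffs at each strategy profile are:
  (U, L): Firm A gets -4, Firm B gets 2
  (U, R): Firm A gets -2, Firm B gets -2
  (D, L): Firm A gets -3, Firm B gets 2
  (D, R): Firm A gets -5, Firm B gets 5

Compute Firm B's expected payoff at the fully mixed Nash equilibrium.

First find x, the probability Firm A plays U, from Firm B's indifference between L and R: 2x + 2(1−x) = −2x + 5(1−x), giving x = 3/7.
Since Firm B is indifferent in equilibrium, Firm B's expected payoff equals the payoff from either column against (3/7, 4/7). Using L: 2(3/7) + 2(4/7) = 2.

2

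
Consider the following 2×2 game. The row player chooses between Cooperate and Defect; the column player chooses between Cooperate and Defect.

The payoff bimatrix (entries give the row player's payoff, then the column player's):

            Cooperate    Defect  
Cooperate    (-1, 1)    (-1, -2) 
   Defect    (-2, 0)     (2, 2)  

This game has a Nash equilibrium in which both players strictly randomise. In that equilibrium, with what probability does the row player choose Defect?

3/5

Let p be the probability that the row player plays Cooperate. In a completely mixed equilibrium, the column player must be indifferent between Cooperate and Defect.
The column player's expected payoff from Cooperate is p; from Defect it is −2p + 2(1−p).
Setting these equal: p = −4p + 2, so p = 2/5.
Therefore the row player plays Defect with probability 1 − 2/5 = 3/5.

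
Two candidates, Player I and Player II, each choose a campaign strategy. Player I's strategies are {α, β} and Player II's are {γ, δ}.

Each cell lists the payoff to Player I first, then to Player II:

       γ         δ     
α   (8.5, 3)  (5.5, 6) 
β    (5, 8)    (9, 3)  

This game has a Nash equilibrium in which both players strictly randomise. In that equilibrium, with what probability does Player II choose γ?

1/2

Let y be the probability that Player II plays γ. In a completely mixed equilibrium, Player I must be indifferent between α and β.
Player I's expected payoff from α is 8.5y + 5.5(1−y); from β it is 5y + 9(1−y).
Setting these equal: 3y + 5.5 = −4y + 9, so y = 1/2.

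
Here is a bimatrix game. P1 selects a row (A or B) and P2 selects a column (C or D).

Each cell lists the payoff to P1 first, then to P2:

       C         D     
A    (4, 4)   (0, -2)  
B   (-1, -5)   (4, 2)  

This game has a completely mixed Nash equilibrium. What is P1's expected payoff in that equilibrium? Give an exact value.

16/9

First find q, the probability P2 plays C, from P1's indifference between A and B: 4q = −q + 4(1−q), giving q = 4/9.
Since P1 is indifferent in equilibrium, P1's expected payoff equals the payoff from either row against (4/9, 5/9). Using A: 4(4/9) = 16/9.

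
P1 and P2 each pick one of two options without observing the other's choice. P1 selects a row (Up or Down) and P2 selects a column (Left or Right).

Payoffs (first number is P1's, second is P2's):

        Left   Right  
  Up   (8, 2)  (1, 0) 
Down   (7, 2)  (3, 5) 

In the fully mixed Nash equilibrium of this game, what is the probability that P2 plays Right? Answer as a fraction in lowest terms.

Let y be the probability that P2 plays Left. In a completely mixed equilibrium, P1 must be indifferent between Up and Down.
P1's expected payoff from Up is 8y + (1−y); from Down it is 7y + 3(1−y).
Setting these equal: 7y + 1 = 4y + 3, so y = 2/3.
Therefore P2 plays Right with probability 1 − 2/3 = 1/3.

1/3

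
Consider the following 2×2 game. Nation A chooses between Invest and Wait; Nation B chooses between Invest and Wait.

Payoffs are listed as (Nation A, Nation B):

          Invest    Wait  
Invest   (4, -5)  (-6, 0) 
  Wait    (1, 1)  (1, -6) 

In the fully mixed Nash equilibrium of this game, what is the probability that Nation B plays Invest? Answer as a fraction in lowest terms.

7/10

Let c be the probability that Nation B plays Invest. In a completely mixed equilibrium, Nation A must be indifferent between Invest and Wait.
Nation A's expected payoff from Invest is 4c − 6(1−c); from Wait it is c + (1−c).
Setting these equal: 10c − 6 = 1, so c = 7/10.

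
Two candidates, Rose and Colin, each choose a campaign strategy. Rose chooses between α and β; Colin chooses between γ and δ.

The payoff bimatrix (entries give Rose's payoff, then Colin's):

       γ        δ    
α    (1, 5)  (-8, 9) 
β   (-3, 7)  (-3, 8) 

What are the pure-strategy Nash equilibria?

(α, γ): Colin prefers δ (9 > 5) — not an equilibrium.
(α, δ): Rose prefers β (-3 > -8) — not an equilibrium.
(β, γ): Rose prefers α (1 > -3); Colin prefers δ (8 > 7) — not an equilibrium.
(β, δ): Rose gets -3 ≥ -8 from α, and Colin gets 8 ≥ 7 from γ — Nash equilibrium.

(β, δ)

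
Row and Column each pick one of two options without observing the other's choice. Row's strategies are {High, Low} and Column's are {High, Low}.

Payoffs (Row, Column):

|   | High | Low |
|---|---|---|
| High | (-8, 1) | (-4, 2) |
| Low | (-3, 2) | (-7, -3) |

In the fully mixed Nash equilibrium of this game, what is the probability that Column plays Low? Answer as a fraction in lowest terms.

5/8

Let c be the probability that Column plays High. In a completely mixed equilibrium, Row must be indifferent between High and Low.
Row's expected payoff from High is −8c − 4(1−c); from Low it is −3c − 7(1−c).
Setting these equal: −4c − 4 = 4c − 7, so c = 3/8.
Therefore Column plays Low with probability 1 − 3/8 = 5/8.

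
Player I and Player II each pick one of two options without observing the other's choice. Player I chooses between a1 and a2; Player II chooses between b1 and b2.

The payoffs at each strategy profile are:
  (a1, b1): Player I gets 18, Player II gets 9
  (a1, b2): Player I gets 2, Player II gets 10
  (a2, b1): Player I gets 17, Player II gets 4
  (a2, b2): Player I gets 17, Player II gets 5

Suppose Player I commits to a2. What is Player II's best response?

Against a2, Player II earns 4 from b1 and 5 from b2.
So b2 is the best response.

b2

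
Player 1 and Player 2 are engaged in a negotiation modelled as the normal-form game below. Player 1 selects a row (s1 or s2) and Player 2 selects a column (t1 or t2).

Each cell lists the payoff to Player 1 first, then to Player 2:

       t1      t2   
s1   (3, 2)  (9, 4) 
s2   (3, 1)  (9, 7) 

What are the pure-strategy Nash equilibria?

(s1, t2) and (s2, t2)

(s1, t1): Player 2 prefers t2 (4 > 2) — not an equilibrium.
(s1, t2): Player 1 gets 9 ≥ 9 from s2, and Player 2 gets 4 ≥ 2 from t1 — Nash equilibrium.
(s2, t1): Player 2 prefers t2 (7 > 1) — not an equilibrium.
(s2, t2): Player 1 gets 9 ≥ 9 from s1, and Player 2 gets 7 ≥ 1 from t1 — Nash equilibrium.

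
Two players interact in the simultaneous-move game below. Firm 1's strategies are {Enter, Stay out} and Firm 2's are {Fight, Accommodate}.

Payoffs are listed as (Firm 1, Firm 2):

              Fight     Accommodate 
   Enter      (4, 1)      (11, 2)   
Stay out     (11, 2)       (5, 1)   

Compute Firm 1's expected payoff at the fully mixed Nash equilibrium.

First find q, the probability Firm 2 plays Fight, from Firm 1's indifference between Enter and Stay out: 4q + 11(1−q) = 11q + 5(1−q), giving q = 6/13.
Since Firm 1 is indifferent in equilibrium, Firm 1's expected payoff equals the payoff from either row against (6/13, 7/13). Using Enter: 4(6/13) + 11(7/13) = 101/13.

101/13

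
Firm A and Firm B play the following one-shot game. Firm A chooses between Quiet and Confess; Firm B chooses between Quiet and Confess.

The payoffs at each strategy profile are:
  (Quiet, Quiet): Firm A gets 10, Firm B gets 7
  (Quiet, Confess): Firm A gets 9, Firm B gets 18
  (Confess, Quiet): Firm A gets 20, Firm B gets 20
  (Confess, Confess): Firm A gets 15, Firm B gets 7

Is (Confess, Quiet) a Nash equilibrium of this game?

Yes

At (Confess, Quiet), Firm A earns 20; switching to Quiet would give 10, so Firm A has no profitable deviation.
Firm B earns 20; switching to Confess would give 7, so Firm B has no profitable deviation.
Neither player can gain by a unilateral deviation, so this profile is a Nash equilibrium.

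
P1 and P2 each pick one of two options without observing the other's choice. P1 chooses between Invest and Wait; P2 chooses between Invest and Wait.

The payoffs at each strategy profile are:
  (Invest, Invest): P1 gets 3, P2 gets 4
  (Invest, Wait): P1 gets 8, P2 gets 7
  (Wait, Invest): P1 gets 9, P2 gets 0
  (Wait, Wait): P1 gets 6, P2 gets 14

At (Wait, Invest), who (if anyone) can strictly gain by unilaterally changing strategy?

P2

P1 at (Wait, Invest) earns 9; deviating to Invest yields 3 — not better.
P2 earns 0; deviating to Wait yields 14 — a strict improvement.
Only P2 has a strictly profitable deviation.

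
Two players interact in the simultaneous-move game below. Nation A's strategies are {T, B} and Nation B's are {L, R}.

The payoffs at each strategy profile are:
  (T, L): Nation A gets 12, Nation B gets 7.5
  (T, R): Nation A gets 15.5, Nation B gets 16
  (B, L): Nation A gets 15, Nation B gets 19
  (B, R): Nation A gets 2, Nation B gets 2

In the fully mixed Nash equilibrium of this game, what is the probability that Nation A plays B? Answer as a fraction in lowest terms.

1/3

Let r be the probability that Nation A plays T. In a completely mixed equilibrium, Nation B must be indifferent between L and R.
Nation B's expected payoff from L is 7.5r + 19(1−r); from R it is 16r + 2(1−r).
Setting these equal: −11.5r + 19 = 14r + 2, so r = 2/3.
Therefore Nation A plays B with probability 1 − 2/3 = 1/3.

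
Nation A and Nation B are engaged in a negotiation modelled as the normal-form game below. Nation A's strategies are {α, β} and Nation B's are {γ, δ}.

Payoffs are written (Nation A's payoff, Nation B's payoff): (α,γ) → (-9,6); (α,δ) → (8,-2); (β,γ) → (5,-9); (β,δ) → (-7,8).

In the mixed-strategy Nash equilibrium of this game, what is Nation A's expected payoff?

First find q, the probability Nation B plays γ, from Nation A's indifference between α and β: −9q + 8(1−q) = 5q − 7(1−q), giving q = 15/29.
Since Nation A is indifferent in equilibrium, Nation A's expected payoff equals the payoff from either row against (15/29, 14/29). Using α: −9(15/29) + 8(14/29) = -23/29.

-23/29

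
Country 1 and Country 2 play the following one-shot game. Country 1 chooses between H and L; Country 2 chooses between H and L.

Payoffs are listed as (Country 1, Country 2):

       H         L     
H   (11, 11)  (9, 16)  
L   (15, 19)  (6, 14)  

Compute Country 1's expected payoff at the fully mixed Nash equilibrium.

First find q, the probability Country 2 plays H, from Country 1's indifference between H and L: 11q + 9(1−q) = 15q + 6(1−q), giving q = 3/7.
Since Country 1 is indifferent in equilibrium, Country 1's expected payoff equals the payoff from either row against (3/7, 4/7). Using H: 11(3/7) + 9(4/7) = 69/7.

69/7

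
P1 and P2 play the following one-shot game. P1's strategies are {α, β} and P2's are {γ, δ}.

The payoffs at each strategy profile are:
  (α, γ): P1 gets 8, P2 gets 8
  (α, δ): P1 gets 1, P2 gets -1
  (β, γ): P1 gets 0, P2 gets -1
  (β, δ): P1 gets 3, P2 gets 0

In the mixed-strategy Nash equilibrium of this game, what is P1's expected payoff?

12/5

First find q, the probability P2 plays γ, from P1's indifference between α and β: 8q + (1−q) = 3(1−q), giving q = 1/5.
Since P1 is indifferent in equilibrium, P1's expected payoff equals the payoff from either row against (1/5, 4/5). Using α: 8(1/5) + (4/5) = 12/5.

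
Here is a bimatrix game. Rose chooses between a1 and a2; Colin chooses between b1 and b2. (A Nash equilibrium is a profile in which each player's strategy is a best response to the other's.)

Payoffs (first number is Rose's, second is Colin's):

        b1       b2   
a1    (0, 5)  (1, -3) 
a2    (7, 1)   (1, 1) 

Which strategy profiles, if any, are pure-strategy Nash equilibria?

(a1, b1): Rose prefers a2 (7 > 0) — not an equilibrium.
(a1, b2): Colin prefers b1 (5 > -3) — not an equilibrium.
(a2, b1): Rose gets 7 ≥ 0 from a1, and Colin gets 1 ≥ 1 from b2 — Nash equilibrium.
(a2, b2): Rose gets 1 ≥ 1 from a1, and Colin gets 1 ≥ 1 from b1 — Nash equilibrium.

(a2, b1) and (a2, b2)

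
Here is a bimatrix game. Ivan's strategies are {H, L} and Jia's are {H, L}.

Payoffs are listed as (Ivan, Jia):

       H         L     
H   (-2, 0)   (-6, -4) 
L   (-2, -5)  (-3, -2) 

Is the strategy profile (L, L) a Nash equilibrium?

Yes

At (L, L), Ivan earns -3; switching to H would give -6, so Ivan has no profitable deviation.
Jia earns -2; switching to H would give -5, so Jia has no profitable deviation.
Neither player can gain by a unilateral deviation, so this profile is a Nash equilibrium.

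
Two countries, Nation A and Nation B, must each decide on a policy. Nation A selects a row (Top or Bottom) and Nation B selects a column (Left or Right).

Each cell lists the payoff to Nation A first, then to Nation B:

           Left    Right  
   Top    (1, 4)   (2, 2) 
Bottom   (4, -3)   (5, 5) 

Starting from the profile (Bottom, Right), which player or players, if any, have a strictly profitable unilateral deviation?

Nation A at (Bottom, Right) earns 5; deviating to Top yields 2 — not better.
Nation B earns 5; deviating to Left yields -3 — not better.
Neither player can strictly improve; the profile is a Nash equilibrium.

Neither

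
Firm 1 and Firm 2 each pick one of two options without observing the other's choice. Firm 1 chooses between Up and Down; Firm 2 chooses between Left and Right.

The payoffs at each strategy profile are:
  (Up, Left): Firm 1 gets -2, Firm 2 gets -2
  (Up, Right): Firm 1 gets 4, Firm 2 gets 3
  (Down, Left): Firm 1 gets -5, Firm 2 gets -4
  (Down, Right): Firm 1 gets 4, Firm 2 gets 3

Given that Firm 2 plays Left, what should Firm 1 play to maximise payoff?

Against Left, Firm 1 earns -2 from Up and -5 from Down.
So Up is the best response.

Up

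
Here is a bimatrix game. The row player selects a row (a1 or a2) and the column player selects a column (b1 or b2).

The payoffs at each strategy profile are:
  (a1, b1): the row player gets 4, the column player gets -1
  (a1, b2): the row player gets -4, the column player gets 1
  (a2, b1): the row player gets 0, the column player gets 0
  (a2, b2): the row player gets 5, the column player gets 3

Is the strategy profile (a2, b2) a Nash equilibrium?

Yes

At (a2, b2), the row player earns 5; switching to a1 would give -4, so the row player has no profitable deviation.
The column player earns 3; switching to b1 would give 0, so the column player has no profitable deviation.
Neither player can gain by a unilateral deviation, so this profile is a Nash equilibrium.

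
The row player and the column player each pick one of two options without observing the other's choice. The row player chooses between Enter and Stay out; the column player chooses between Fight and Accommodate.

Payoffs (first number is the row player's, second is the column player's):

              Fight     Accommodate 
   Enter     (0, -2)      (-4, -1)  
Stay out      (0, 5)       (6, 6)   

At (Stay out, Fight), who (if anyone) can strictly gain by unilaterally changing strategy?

The row player at (Stay out, Fight) earns 0; deviating to Enter yields 0 — not better.
The column player earns 5; deviating to Accommodate yields 6 — a strict improvement.
Only the column player has a strictly profitable deviation.

The column player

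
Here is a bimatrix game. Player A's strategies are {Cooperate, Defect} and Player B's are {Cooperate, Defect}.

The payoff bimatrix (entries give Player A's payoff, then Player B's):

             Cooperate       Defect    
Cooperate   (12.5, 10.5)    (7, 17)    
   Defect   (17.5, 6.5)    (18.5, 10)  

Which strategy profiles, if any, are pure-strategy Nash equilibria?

(Defect, Defect)

(Cooperate, Cooperate): Player A prefers Defect (17.5 > 12.5); Player B prefers Defect (17 > 10.5) — not an equilibrium.
(Cooperate, Defect): Player A prefers Defect (18.5 > 7) — not an equilibrium.
(Defect, Cooperate): Player B prefers Defect (10 > 6.5) — not an equilibrium.
(Defect, Defect): Player A gets 18.5 ≥ 7 from Cooperate, and Player B gets 10 ≥ 6.5 from Cooperate — Nash equilibrium.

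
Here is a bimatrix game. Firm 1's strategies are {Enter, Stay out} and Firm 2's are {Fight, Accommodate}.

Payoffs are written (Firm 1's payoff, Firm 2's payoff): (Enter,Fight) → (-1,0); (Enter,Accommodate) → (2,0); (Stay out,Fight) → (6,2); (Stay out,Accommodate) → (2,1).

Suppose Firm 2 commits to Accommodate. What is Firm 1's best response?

Against Accommodate, Firm 1 earns 2 from Enter and 2 from Stay out.
So either strategy is a best response.

either — both Enter and Stay out are best responses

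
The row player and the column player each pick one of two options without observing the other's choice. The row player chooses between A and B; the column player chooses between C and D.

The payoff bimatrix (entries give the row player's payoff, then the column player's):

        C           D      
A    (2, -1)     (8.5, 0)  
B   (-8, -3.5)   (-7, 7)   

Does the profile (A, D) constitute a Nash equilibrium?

At (A, D), the row player earns 8.5; switching to B would give -7, so the row player has no profitable deviation.
The column player earns 0; switching to C would give -1, so the column player has no profitable deviation.
Neither player can gain by a unilateral deviation, so this profile is a Nash equilibrium.

Yes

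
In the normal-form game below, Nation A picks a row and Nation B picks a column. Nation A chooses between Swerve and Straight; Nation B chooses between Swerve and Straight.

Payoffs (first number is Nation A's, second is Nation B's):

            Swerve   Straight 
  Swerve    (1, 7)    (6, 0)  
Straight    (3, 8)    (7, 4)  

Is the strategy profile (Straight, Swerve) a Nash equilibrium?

At (Straight, Swerve), Nation A earns 3; switching to Swerve would give 1, so Nation A has no profitable deviation.
Nation B earns 8; switching to Straight would give 4, so Nation B has no profitable deviation.
Neither player can gain by a unilateral deviation, so this profile is a Nash equilibrium.

Yes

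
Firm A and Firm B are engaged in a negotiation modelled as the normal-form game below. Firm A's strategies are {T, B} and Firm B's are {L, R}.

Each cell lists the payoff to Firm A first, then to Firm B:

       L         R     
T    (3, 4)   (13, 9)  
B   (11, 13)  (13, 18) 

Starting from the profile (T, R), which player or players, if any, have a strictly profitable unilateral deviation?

Neither

Firm A at (T, R) earns 13; deviating to B yields 13 — not better.
Firm B earns 9; deviating to L yields 4 — not better.
Neither player can strictly improve; the profile is a Nash equilibrium.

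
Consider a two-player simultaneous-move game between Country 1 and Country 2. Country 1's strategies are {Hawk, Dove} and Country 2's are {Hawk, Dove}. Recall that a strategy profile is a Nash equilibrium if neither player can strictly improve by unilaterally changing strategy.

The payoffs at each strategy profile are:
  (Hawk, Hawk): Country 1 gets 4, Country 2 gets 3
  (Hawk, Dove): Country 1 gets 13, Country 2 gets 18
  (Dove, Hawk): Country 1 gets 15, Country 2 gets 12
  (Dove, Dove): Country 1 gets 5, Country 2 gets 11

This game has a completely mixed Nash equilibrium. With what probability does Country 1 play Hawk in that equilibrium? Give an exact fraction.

1/16

Let p be the probability that Country 1 plays Hawk. In a completely mixed equilibrium, Country 2 must be indifferent between Hawk and Dove.
Country 2's expected payoff from Hawk is 3p + 12(1−p); from Dove it is 18p + 11(1−p).
Setting these equal: −9p + 12 = 7p + 11, so p = 1/16.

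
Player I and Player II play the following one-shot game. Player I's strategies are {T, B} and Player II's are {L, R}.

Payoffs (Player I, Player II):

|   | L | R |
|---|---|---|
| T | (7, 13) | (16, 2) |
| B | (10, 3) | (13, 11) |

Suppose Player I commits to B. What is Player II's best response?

R

Against B, Player II earns 3 from L and 11 from R.
So R is the best response.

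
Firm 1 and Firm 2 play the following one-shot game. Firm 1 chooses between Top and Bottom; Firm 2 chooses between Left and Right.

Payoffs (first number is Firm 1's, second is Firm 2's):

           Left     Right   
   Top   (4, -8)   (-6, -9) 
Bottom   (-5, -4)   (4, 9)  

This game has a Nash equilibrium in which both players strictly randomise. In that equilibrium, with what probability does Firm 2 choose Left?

10/19

Let c be the probability that Firm 2 plays Left. In a completely mixed equilibrium, Firm 1 must be indifferent between Top and Bottom.
Firm 1's expected payoff from Top is 4c − 6(1−c); from Bottom it is −5c + 4(1−c).
Setting these equal: 10c − 6 = −9c + 4, so c = 10/19.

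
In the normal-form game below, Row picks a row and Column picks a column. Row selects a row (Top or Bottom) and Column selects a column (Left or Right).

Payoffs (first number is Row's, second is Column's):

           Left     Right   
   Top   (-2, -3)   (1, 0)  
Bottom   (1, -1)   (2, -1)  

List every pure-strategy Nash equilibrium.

(Bottom, Left) and (Bottom, Right)

(Top, Left): Row prefers Bottom (1 > -2); Column prefers Right (0 > -3) — not an equilibrium.
(Top, Right): Row prefers Bottom (2 > 1) — not an equilibrium.
(Bottom, Left): Row gets 1 ≥ -2 from Top, and Column gets -1 ≥ -1 from Right — Nash equilibrium.
(Bottom, Right): Row gets 2 ≥ 1 from Top, and Column gets -1 ≥ -1 from Left — Nash equilibrium.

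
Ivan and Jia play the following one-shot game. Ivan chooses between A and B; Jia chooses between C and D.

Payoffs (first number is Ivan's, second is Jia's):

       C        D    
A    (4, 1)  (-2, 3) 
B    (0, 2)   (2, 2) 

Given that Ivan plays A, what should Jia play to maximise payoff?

D

Against A, Jia earns 1 from C and 3 from D.
So D is the best response.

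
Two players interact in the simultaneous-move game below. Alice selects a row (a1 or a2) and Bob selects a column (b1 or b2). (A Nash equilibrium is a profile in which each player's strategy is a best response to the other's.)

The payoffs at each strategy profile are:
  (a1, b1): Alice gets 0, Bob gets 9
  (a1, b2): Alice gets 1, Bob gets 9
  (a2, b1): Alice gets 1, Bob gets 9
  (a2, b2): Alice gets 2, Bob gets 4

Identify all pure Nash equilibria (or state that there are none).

(a1, b1): Alice prefers a2 (1 > 0) — not an equilibrium.
(a1, b2): Alice prefers a2 (2 > 1) — not an equilibrium.
(a2, b1): Alice gets 1 ≥ 0 from a1, and Bob gets 9 ≥ 4 from b2 — Nash equilibrium.
(a2, b2): Bob prefers b1 (9 > 4) — not an equilibrium.

(a2, b1)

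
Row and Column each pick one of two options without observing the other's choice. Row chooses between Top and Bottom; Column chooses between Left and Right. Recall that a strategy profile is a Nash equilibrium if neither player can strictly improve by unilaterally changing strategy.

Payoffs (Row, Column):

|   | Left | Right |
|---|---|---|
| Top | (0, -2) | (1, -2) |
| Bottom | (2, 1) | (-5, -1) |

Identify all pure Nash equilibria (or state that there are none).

(Top, Left): Row prefers Bottom (2 > 0) — not an equilibrium.
(Top, Right): Row gets 1 ≥ -5 from Bottom, and Column gets -2 ≥ -2 from Left — Nash equilibrium.
(Bottom, Left): Row gets 2 ≥ 0 from Top, and Column gets 1 ≥ -1 from Right — Nash equilibrium.
(Bottom, Right): Row prefers Top (1 > -5); Column prefers Left (1 > -1) — not an equilibrium.

(Top, Right) and (Bottom, Left)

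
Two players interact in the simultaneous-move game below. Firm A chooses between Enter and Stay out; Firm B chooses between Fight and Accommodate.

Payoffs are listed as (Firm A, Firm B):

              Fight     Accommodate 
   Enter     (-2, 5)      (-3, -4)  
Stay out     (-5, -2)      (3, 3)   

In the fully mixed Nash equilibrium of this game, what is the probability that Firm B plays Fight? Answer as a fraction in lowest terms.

Let q be the probability that Firm B plays Fight. In a completely mixed equilibrium, Firm A must be indifferent between Enter and Stay out.
Firm A's expected payoff from Enter is −2q − 3(1−q); from Stay out it is −5q + 3(1−q).
Setting these equal: q − 3 = −8q + 3, so q = 2/3.

2/3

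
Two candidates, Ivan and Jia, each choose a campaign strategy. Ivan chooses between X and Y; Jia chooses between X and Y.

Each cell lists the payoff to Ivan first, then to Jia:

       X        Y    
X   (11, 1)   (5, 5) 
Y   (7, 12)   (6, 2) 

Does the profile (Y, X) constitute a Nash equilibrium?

At (Y, X), Ivan earns 7; switching to X would give 11, so Ivan would deviate.
Jia earns 12; switching to Y would give 2, so Jia has no profitable deviation.
Since at least one player can profitably deviate, this is not a Nash equilibrium.

No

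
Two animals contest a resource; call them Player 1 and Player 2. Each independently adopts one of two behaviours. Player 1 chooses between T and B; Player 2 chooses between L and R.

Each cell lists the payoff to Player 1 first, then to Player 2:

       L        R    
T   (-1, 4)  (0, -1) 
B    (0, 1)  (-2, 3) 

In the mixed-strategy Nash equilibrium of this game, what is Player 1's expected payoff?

First find y, the probability Player 2 plays L, from Player 1's indifference between T and B: −y = −2(1−y), giving y = 2/3.
Since Player 1 is indifferent in equilibrium, Player 1's expected payoff equals the payoff from either row against (2/3, 1/3). Using T: −(2/3) = -2/3.

-2/3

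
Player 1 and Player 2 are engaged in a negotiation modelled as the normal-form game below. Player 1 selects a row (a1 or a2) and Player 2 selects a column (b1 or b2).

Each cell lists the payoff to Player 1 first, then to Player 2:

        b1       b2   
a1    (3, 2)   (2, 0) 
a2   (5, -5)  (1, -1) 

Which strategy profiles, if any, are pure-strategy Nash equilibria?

(a1, b1): Player 1 prefers a2 (5 > 3) — not an equilibrium.
(a1, b2): Player 2 prefers b1 (2 > 0) — not an equilibrium.
(a2, b1): Player 2 prefers b2 (-1 > -5) — not an equilibrium.
(a2, b2): Player 1 prefers a1 (2 > 1) — not an equilibrium.

none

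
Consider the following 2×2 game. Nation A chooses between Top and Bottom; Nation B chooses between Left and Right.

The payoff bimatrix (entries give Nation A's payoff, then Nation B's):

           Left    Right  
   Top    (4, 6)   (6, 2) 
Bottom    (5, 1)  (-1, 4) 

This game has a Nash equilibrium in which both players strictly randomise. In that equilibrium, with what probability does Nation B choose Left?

Let y be the probability that Nation B plays Left. In a completely mixed equilibrium, Nation A must be indifferent between Top and Bottom.
Nation A's expected payoff from Top is 4y + 6(1−y); from Bottom it is 5y − (1−y).
Setting these equal: −2y + 6 = 6y − 1, so y = 7/8.

7/8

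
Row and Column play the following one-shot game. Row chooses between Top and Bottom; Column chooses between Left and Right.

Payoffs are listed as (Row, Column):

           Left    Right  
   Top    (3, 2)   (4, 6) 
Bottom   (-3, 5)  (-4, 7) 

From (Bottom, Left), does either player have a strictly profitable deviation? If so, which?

Both

Row at (Bottom, Left) earns -3; deviating to Top yields 3 — a strict improvement.
Column earns 5; deviating to Right yields 7 — a strict improvement.
Both Row and Column have strictly profitable deviations.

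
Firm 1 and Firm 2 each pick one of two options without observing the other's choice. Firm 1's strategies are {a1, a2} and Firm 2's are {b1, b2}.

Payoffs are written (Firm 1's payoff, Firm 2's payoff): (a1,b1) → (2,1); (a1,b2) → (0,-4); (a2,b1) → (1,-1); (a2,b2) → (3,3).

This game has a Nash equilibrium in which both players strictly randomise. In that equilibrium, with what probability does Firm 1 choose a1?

4/9

Let p be the probability that Firm 1 plays a1. In a completely mixed equilibrium, Firm 2 must be indifferent between b1 and b2.
Firm 2's expected payoff from b1 is p − (1−p); from b2 it is −4p + 3(1−p).
Setting these equal: 2p − 1 = −7p + 3, so p = 4/9.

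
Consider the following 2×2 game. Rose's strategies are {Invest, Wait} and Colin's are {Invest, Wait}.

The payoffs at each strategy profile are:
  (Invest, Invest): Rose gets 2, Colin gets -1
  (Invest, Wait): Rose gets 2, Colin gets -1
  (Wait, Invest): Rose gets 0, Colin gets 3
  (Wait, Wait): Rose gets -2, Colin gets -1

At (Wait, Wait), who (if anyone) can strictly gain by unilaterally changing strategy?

Rose at (Wait, Wait) earns -2; deviating to Invest yields 2 — a strict improvement.
Colin earns -1; deviating to Invest yields 3 — a strict improvement.
Both Rose and Colin have strictly profitable deviations.

Both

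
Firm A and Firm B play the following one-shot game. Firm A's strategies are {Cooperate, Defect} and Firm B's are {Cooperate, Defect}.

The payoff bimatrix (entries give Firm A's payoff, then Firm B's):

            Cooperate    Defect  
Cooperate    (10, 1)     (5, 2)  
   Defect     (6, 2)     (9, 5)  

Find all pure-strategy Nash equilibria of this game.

(Cooperate, Cooperate): Firm B prefers Defect (2 > 1) — not an equilibrium.
(Cooperate, Defect): Firm A prefers Defect (9 > 5) — not an equilibrium.
(Defect, Cooperate): Firm A prefers Cooperate (10 > 6); Firm B prefers Defect (5 > 2) — not an equilibrium.
(Defect, Defect): Firm A gets 9 ≥ 5 from Cooperate, and Firm B gets 5 ≥ 2 from Cooperate — Nash equilibrium.

(Defect, Defect)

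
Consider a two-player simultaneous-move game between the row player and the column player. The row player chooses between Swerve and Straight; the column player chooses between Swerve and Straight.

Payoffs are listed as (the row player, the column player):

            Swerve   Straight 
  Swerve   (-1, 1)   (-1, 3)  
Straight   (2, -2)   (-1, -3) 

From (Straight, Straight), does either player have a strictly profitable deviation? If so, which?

The row player at (Straight, Straight) earns -1; deviating to Swerve yields -1 — not better.
The column player earns -3; deviating to Swerve yields -2 — a strict improvement.
Only the column player has a strictly profitable deviation.

The column player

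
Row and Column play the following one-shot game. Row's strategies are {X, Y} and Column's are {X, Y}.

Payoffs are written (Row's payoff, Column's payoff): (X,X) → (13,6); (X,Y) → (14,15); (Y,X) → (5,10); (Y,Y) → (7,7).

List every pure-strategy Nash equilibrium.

(X, Y)

(X, X): Column prefers Y (15 > 6) — not an equilibrium.
(X, Y): Row gets 14 ≥ 7 from Y, and Column gets 15 ≥ 6 from X — Nash equilibrium.
(Y, X): Row prefers X (13 > 5) — not an equilibrium.
(Y, Y): Row prefers X (14 > 7); Column prefers X (10 > 7) — not an equilibrium.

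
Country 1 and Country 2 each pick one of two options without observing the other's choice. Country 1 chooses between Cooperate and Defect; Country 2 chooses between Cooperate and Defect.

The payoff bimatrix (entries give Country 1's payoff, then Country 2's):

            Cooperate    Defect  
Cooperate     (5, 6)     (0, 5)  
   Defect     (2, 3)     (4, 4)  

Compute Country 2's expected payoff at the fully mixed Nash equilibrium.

First find x, the probability Country 1 plays Cooperate, from Country 2's indifference between Cooperate and Defect: 6x + 3(1−x) = 5x + 4(1−x), giving x = 1/2.
Since Country 2 is indifferent in equilibrium, Country 2's expected payoff equals the payoff from either column against (1/2, 1/2). Using Cooperate: 6(1/2) + 3(1/2) = 9/2.

9/2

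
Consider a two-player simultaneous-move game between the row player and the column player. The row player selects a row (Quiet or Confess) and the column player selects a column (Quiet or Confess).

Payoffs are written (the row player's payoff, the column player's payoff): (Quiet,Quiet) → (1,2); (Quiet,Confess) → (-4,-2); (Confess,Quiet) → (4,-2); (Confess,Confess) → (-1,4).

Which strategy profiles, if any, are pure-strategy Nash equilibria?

(Quiet, Quiet): the row player prefers Confess (4 > 1) — not an equilibrium.
(Quiet, Confess): the row player prefers Confess (-1 > -4); the column player prefers Quiet (2 > -2) — not an equilibrium.
(Confess, Quiet): the column player prefers Confess (4 > -2) — not an equilibrium.
(Confess, Confess): the row player gets -1 ≥ -4 from Quiet, and the column player gets 4 ≥ -2 from Quiet — Nash equilibrium.

(Confess, Confess)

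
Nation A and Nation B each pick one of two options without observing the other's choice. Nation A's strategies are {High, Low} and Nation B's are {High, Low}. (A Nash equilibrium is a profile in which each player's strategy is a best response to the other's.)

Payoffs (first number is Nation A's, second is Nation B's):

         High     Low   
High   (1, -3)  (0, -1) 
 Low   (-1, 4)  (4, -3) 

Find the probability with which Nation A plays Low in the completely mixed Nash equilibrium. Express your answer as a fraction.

2/9

Let r be the probability that Nation A plays High. In a completely mixed equilibrium, Nation B must be indifferent between High and Low.
Nation B's expected payoff from High is −3r + 4(1−r); from Low it is −r − 3(1−r).
Setting these equal: −7r + 4 = 2r − 3, so r = 7/9.
Therefore Nation A plays Low with probability 1 − 7/9 = 2/9.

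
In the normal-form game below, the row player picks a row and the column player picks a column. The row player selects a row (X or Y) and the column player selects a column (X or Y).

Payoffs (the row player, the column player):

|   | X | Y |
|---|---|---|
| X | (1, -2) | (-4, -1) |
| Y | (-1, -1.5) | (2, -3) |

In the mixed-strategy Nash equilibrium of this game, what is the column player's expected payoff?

-9/5

First find x, the probability the row player plays X, from the column player's indifference between X and Y: −2x − 1.5(1−x) = −x − 3(1−x), giving x = 3/5.
Since the column player is indifferent in equilibrium, the column player's expected payoff equals the payoff from either column against (3/5, 2/5). Using X: −2(3/5) − 1.5(2/5) = -9/5.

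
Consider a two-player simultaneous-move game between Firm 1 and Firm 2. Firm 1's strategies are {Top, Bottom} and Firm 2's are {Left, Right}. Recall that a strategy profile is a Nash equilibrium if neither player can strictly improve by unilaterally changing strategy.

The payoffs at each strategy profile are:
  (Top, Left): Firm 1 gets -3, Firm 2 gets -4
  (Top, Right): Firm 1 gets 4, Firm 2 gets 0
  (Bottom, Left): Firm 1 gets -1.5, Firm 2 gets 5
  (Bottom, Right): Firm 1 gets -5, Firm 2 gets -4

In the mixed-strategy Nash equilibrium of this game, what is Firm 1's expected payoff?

-2

First find y, the probability Firm 2 plays Left, from Firm 1's indifference between Top and Bottom: −3y + 4(1−y) = −1.5y − 5(1−y), giving y = 6/7.
Since Firm 1 is indifferent in equilibrium, Firm 1's expected payoff equals the payoff from either row against (6/7, 1/7). Using Top: −3(6/7) + 4(1/7) = -2.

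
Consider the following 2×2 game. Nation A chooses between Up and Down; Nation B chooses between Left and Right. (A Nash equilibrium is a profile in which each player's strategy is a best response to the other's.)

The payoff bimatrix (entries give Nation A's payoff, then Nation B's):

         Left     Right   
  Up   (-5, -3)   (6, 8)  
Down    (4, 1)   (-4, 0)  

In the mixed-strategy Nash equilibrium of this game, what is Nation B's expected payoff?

2/3

First find x, the probability Nation A plays Up, from Nation B's indifference between Left and Right: −3x + (1−x) = 8x, giving x = 1/12.
Since Nation B is indifferent in equilibrium, Nation B's expected payoff equals the payoff from either column against (1/12, 11/12). Using Left: −3(1/12) + (11/12) = 2/3.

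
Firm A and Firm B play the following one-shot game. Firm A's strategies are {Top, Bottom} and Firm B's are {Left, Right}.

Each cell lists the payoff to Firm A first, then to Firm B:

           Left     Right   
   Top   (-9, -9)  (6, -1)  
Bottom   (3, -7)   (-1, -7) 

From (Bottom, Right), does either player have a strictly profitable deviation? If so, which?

Firm A at (Bottom, Right) earns -1; deviating to Top yields 6 — a strict improvement.
Firm B earns -7; deviating to Left yields -7 — not better.
Only Firm A has a strictly profitable deviation.

Firm A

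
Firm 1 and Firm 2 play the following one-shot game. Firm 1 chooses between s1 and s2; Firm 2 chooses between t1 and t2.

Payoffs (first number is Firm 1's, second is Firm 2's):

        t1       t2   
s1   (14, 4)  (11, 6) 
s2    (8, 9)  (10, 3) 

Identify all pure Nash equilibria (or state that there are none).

(s1, t1): Firm 2 prefers t2 (6 > 4) — not an equilibrium.
(s1, t2): Firm 1 gets 11 ≥ 10 from s2, and Firm 2 gets 6 ≥ 4 from t1 — Nash equilibrium.
(s2, t1): Firm 1 prefers s1 (14 > 8) — not an equilibrium.
(s2, t2): Firm 1 prefers s1 (11 > 10); Firm 2 prefers t1 (9 > 3) — not an equilibrium.

(s1, t2)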